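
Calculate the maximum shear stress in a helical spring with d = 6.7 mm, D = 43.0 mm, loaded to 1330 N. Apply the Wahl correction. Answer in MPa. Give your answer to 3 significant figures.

598 MPa

Spring index C = D/d = 43.0/6.7 = 6.4179
K_W = (4C−1)/(4C−4) + 0.615/C = 24.672/21.672 + 0.0958 = 1.2343
τ₀ = 8FD/(πd³) = 8·1330·43.0/(π·6.7³) = 457520/944.87 = 484.21 MPa
τ_max = K·τ₀ = 1.2343 × 484.21 = 597.64 MPa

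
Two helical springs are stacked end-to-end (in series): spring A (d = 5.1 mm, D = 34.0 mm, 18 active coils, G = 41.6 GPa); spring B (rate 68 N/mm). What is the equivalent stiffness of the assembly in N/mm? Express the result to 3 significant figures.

k_A = Gd⁴/(8D³N_a) = (41.6×10³)(5.1⁴)/(8·34.0³·18) = 4.9725 N/mm
Series: 1/k_eq = 1/4.9725 + 1/68 = 0.21581; k_eq = 4.6337 N/mm

4.63 N/mm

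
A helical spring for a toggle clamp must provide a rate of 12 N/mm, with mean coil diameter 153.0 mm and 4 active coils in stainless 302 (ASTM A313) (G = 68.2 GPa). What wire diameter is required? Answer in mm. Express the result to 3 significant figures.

11.9 mm

d = (8D³N_a·k / G)^(1/4) = (8·153.0³·4·12 / (68.2×10³))^0.25
  = (20166)^0.25 = 11.9167 mm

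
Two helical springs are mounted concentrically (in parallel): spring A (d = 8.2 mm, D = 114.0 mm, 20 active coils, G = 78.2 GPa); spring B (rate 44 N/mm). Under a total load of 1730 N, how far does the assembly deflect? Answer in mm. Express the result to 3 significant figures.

k_A = Gd⁴/(8D³N_a) = (78.2×10³)(8.2⁴)/(8·114.0³·20) = 1.4915 N/mm
Parallel: k_eq = 1.4915 + 44 = 45.492 N/mm
δ = F/k_eq = 1730/45.492 = 38.029 mm

38.0 mm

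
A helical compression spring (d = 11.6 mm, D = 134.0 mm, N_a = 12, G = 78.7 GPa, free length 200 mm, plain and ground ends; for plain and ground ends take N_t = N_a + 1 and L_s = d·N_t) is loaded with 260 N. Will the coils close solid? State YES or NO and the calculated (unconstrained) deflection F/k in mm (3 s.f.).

NO, δ = 42.1 mm

k = Gd⁴/(8D³N_a) = (78.7×10³)(11.6⁴)/(8·134.0³·12) = 6.1691 N/mm
N_t = 13; L_s = 11.6·13 = 150.8 mm; δ_solid = L₀ − L_s = 200 − 150.8 = 49.2 mm
δ = F/k = 260/6.1691 = 42.146 mm
δ < δ_solid → spring does not go solid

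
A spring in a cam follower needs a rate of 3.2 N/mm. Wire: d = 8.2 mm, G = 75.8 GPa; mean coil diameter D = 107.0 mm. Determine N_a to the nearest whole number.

11

N_a = Gd⁴/(8D³k) = (75.8×10³ × 8.2⁴)/(8 × 107.0³ × 3.2)
    = 3.42708e+08 / 3.13611e+07 = 10.93 → 11 coils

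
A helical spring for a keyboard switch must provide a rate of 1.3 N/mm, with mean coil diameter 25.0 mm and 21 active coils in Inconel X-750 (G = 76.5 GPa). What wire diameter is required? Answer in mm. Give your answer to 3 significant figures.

2.58 mm

d = (8D³N_a·k / G)^(1/4) = (8·25.0³·21·1.3 / (76.5×10³))^0.25
  = (44.608)^0.25 = 2.5844 mm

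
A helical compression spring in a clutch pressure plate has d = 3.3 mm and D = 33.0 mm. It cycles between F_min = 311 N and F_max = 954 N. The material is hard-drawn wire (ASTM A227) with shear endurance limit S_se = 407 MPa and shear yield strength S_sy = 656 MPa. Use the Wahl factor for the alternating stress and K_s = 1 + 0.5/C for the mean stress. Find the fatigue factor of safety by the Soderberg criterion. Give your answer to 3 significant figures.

0.223

C = D/d = 33.0/3.3 = 10.0000; K_W = (4C−1)/(4C−4)+0.615/C = 1.1448; K_s = 1+0.5/C = 1.0500
F_a = (F_max−F_min)/2 = 321.5 N; F_m = (F_max+F_min)/2 = 632.5 N
τ_a = K_W·8F_aD/(πd³) = 1.1448 × 751.78 = 860.67 MPa
τ_m = K_s·8F_mD/(πd³) = 1.0500 × 1479 = 1553 MPa
Soderberg: 1/n_f = τ_a/S_se + τ_m/S_sy = 860.67/407 + 1553/656 = 2.11466 + 2.36733 = 4.482
n_f = 1/4.482 = 0.2231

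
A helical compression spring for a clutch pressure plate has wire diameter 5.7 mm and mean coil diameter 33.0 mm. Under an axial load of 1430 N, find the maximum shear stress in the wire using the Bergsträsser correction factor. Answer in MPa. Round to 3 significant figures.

810 MPa

Spring index C = D/d = 33.0/5.7 = 5.7895
K_B = (4C+2)/(4C−3) = 25.158/20.158 = 1.2480
τ₀ = 8FD/(πd³) = 8·1430·33.0/(π·5.7³) = 377520/581.8 = 648.88 MPa
τ_max = K·τ₀ = 1.2480 × 648.88 = 809.83 MPa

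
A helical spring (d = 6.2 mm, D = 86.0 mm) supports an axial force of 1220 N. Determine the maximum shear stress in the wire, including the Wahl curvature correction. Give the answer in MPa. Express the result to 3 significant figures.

Spring index C = D/d = 86.0/6.2 = 13.8710
K_W = (4C−1)/(4C−4) + 0.615/C = 54.484/51.484 + 0.0443 = 1.1026
τ₀ = 8FD/(πd³) = 8·1220·86.0/(π·6.2³) = 839360/748.73 = 1121 MPa
τ_max = K·τ₀ = 1.1026 × 1121 = 1236.1 MPa

1240 MPa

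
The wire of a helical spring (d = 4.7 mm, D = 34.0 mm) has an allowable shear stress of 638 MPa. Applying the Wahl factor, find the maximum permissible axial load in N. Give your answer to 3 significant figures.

C = D/d = 34.0/4.7 = 7.2340
K_W = (4C−1)/(4C−4) + 0.615/C = 27.936/24.936 + 0.0850 = 1.2053
τ_max = K·8FD/(πd³) → F_max = τ_allow·πd³/(8DK)
F_max = 638·π·4.7³/(8·34.0·1.2053) = 2.081e+05/327.85 = 634.73 N

635 N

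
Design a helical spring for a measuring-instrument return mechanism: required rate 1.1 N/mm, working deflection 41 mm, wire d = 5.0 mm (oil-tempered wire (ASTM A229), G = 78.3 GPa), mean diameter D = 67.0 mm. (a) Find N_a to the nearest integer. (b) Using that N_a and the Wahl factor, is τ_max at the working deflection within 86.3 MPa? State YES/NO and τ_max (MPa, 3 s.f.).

N_a = Gd⁴/(8D³k) = (78.3×10³)(5.0⁴)/(8·67.0³·1.1) = 18.49 → N_a = 18
Actual rate k = Gd⁴/(8D³·18) = 1.1299 N/mm
Working load F = kδ = 1.1299·41 = 46.327 N
C = 67.0/5.0 = 13.4000; K_W = (4C−1)/(4C−4)+0.615/C = 1.1064
τ_max = K_W·8FD/(πd³) = 1.1064·63.233 = 69.96 MPa
τ_max ≤ 86.3 MPa → acceptable

(a) 18 coils; (b) YES, τ_max = 70.0 MPa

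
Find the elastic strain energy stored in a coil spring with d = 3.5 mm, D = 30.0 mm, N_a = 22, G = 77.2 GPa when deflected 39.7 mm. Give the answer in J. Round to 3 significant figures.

1.92 J

k = Gd⁴/(8D³N_a) = (77.2×10³)(3.5⁴)/(8·30.0³·22) = 2.4379 N/mm
U = ½kδ² = 0.5 × 2.4379 × 39.7² = 1921.2 N·mm = 1.9212 J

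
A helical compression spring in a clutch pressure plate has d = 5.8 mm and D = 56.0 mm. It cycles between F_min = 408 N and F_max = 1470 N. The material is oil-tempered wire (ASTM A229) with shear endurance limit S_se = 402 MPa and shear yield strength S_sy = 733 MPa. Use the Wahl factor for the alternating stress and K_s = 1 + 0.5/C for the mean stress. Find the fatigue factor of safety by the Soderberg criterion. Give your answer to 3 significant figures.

C = D/d = 56.0/5.8 = 9.6552; K_W = (4C−1)/(4C−4)+0.615/C = 1.1503; K_s = 1+0.5/C = 1.0518
F_a = (F_max−F_min)/2 = 531 N; F_m = (F_max+F_min)/2 = 939 N
τ_a = K_W·8F_aD/(πd³) = 1.1503 × 388.1 = 446.45 MPa
τ_m = K_s·8F_mD/(πd³) = 1.0518 × 686.29 = 721.83 MPa
Soderberg: 1/n_f = τ_a/S_se + τ_m/S_sy = 446.45/402 + 721.83/733 = 1.11056 + 0.98477 = 2.0953
n_f = 1/2.0953 = 0.4773

0.477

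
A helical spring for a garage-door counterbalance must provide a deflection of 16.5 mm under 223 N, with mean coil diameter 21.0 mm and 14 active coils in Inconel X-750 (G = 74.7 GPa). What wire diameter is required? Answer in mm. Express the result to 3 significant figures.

3.70 mm

Required rate k = F/δ = 223/16.5 = 13.515 N/mm
d = (8D³N_a·k / G)^(1/4) = (8·21.0³·14·13.515 / (74.7×10³))^0.25
  = (187.66)^0.25 = 3.7012 mm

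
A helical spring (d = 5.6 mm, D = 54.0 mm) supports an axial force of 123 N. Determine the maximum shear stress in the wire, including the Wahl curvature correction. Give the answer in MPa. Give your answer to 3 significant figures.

111 MPa

Spring index C = D/d = 54.0/5.6 = 9.6429
K_W = (4C−1)/(4C−4) + 0.615/C = 37.571/34.571 + 0.0638 = 1.1506
τ₀ = 8FD/(πd³) = 8·123·54.0/(π·5.6³) = 53136/551.71 = 96.311 MPa
τ_max = K·τ₀ = 1.1506 × 96.311 = 110.81 MPa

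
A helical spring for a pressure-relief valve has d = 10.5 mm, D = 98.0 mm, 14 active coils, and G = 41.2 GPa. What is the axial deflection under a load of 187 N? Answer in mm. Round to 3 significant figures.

39.4 mm

k = Gd⁴/(8D³N_a) = (41.2×10³)(10.5⁴)/(8·98.0³·14) = 4.7507 N/mm
δ = F/k = 187 / 4.7507 = 39.363 mm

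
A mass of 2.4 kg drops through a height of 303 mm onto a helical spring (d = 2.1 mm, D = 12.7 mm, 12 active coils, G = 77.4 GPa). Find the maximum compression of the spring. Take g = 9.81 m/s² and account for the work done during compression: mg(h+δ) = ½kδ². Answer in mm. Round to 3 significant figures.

46.4 mm

k = Gd⁴/(8D³N_a) = (77.4×10³)(2.1⁴)/(8·12.7³·12) = 7.6548 N/mm
W = mg = 2.4 × 9.81 = 23.544 N
½kδ² − Wδ − Wh = 0 → δ = (W + √(W² + 2kWh))/k
δ = (23.544 + √(554.32 + 109217))/7.6548 = (23.544 + 331.32)/7.6548 = 46.358 mm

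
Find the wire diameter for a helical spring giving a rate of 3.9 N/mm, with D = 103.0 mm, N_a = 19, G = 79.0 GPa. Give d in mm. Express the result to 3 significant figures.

d = (8D³N_a·k / G)^(1/4) = (8·103.0³·19·3.9 / (79.0×10³))^0.25
  = (8199.6)^0.25 = 9.5159 mm

9.52 mm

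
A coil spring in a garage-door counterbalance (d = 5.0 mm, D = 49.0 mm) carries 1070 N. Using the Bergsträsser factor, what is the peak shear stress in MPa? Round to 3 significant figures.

Spring index C = D/d = 49.0/5.0 = 9.8000
K_B = (4C+2)/(4C−3) = 41.200/36.200 = 1.1381
τ₀ = 8FD/(πd³) = 8·1070·49.0/(π·5.0³) = 419440/392.7 = 1068.1 MPa
τ_max = K·τ₀ = 1.1381 × 1068.1 = 1215.6 MPa

1220 MPa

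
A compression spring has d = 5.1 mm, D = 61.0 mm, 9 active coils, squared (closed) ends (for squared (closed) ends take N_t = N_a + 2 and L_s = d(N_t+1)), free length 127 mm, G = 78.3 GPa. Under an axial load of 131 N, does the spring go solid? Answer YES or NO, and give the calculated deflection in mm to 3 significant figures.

NO, δ = 40.4 mm

k = Gd⁴/(8D³N_a) = (78.3×10³)(5.1⁴)/(8·61.0³·9) = 3.2413 N/mm
N_t = 11; L_s = 5.1·12 = 61.2 mm; δ_solid = L₀ − L_s = 127 − 61.2 = 65.8 mm
δ = F/k = 131/3.2413 = 40.416 mm
δ < δ_solid → spring does not go solid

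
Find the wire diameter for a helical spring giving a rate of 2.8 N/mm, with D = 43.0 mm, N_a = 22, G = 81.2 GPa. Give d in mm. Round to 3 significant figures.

4.69 mm

d = (8D³N_a·k / G)^(1/4) = (8·43.0³·22·2.8 / (81.2×10³))^0.25
  = (482.53)^0.25 = 4.6868 mm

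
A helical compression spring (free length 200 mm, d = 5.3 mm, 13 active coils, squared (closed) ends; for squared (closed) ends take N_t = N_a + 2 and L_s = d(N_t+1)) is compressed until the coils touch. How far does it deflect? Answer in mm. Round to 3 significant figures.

N_t = 15; L_s = 5.3·16 = 84.8 mm
δ_solid = L₀ − L_s = 200 − 84.8 = 115.2 mm

115 mm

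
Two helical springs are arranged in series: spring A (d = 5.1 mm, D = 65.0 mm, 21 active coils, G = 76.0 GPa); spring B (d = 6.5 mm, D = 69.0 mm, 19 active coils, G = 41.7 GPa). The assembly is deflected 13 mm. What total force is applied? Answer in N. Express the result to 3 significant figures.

8.29 N

k_A = Gd⁴/(8D³N_a) = (76.0×10³)(5.1⁴)/(8·65.0³·21) = 1.1144 N/mm
k_B = Gd⁴/(8D³N_a) = (41.7×10³)(6.5⁴)/(8·69.0³·19) = 1.4907 N/mm
Series: 1/k_eq = 1/1.1144 + 1/1.4907 = 1.5681; k_eq = 0.63769 N/mm
F = k_eq·δ = 0.63769·13 = 8.29 N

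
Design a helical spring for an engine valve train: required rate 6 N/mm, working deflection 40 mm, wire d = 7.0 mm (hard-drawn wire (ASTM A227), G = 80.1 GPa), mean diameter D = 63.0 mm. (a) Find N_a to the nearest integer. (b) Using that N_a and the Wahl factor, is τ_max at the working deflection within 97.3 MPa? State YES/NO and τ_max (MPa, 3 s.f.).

N_a = Gd⁴/(8D³k) = (80.1×10³)(7.0⁴)/(8·63.0³·6) = 16.02 → N_a = 16
Actual rate k = Gd⁴/(8D³·16) = 6.0089 N/mm
Working load F = kδ = 6.0089·40 = 240.35 N
C = 63.0/7.0 = 9.0000; K_W = (4C−1)/(4C−4)+0.615/C = 1.1621
τ_max = K_W·8FD/(πd³) = 1.1621·112.42 = 130.64 MPa
τ_max > 97.3 MPa → exceeds allowable

(a) 16 coils; (b) NO, τ_max = 131 MPa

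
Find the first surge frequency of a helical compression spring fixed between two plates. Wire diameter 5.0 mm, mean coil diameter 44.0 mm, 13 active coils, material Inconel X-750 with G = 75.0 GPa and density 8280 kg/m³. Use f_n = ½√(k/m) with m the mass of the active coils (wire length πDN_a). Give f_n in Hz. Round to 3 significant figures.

k = Gd⁴/(8D³N_a) = (75.0×10³)(5.0⁴)/(8·44.0³·13) = 5.2911 N/mm = 5291.1 N/m
Wire length L = πDN_a = π·44.0·13 = 1797 mm
m = ρ·(πd²/4)·L = 8280 × 19.635×10⁻⁶ m² × 1.797 m = 0.29215 kg
f_n = ½√(k/m) = 0.5·√(5291.1/0.29215) = 0.5·√(18111) = 67.289 Hz

67.3 Hz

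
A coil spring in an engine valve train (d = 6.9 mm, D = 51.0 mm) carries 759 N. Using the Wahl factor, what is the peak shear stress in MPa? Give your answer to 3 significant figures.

360 MPa

Spring index C = D/d = 51.0/6.9 = 7.3913
K_W = (4C−1)/(4C−4) + 0.615/C = 28.565/25.565 + 0.0832 = 1.2006
τ₀ = 8FD/(πd³) = 8·759·51.0/(π·6.9³) = 309672/1032 = 300.06 MPa
τ_max = K·τ₀ = 1.2006 × 300.06 = 360.24 MPa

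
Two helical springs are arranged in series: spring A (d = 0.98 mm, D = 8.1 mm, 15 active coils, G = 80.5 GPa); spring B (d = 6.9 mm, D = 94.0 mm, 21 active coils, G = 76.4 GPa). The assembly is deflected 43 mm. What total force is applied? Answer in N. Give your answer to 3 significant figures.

25.8 N

k_A = Gd⁴/(8D³N_a) = (80.5×10³)(0.98⁴)/(8·8.1³·15) = 1.1643 N/mm
k_B = Gd⁴/(8D³N_a) = (76.4×10³)(6.9⁴)/(8·94.0³·21) = 1.2411 N/mm
Series: 1/k_eq = 1/1.1643 + 1/1.2411 = 1.6646; k_eq = 0.60073 N/mm
F = k_eq·δ = 0.60073·43 = 25.831 N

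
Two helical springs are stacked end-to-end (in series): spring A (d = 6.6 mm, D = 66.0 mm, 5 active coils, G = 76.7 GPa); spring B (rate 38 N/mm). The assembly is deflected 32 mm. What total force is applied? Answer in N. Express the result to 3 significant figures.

304 N

k_A = Gd⁴/(8D³N_a) = (76.7×10³)(6.6⁴)/(8·66.0³·5) = 12.655 N/mm
Series: 1/k_eq = 1/12.655 + 1/38 = 0.10533; k_eq = 9.4937 N/mm
F = k_eq·δ = 9.4937·32 = 303.8 N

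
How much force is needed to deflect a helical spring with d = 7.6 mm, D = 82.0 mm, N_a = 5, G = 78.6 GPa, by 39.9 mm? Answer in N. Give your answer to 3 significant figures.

474 N

k = Gd⁴/(8D³N_a) = (78.6×10³)(7.6⁴)/(8·82.0³·5) = 11.89 N/mm
F = k·δ = 11.89 × 39.9 = 474.4 N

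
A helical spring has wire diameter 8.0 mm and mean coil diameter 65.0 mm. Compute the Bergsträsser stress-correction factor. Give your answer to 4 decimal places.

1.1695

C = D/d = 65.0/8.0 = 8.1250
K_B = (4C+2)/(4C−3) = 34.500/29.500 = 1.1695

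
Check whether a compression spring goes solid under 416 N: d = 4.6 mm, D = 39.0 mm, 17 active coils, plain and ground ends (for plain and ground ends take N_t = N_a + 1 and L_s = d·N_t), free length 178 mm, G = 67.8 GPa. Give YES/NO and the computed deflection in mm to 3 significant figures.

k = Gd⁴/(8D³N_a) = (67.8×10³)(4.6⁴)/(8·39.0³·17) = 3.7629 N/mm
N_t = 18; L_s = 4.6·18 = 82.8 mm; δ_solid = L₀ − L_s = 178 − 82.8 = 95.2 mm
δ = F/k = 416/3.7629 = 110.55 mm
δ ≥ δ_solid → spring goes solid

YES, δ = 111 mm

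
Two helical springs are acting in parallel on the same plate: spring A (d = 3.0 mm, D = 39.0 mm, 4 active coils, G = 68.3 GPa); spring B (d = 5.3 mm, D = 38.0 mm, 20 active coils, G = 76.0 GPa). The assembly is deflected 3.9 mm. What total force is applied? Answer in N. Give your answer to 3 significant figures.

38.0 N

k_A = Gd⁴/(8D³N_a) = (68.3×10³)(3.0⁴)/(8·39.0³·4) = 2.9145 N/mm
k_B = Gd⁴/(8D³N_a) = (76.0×10³)(5.3⁴)/(8·38.0³·20) = 6.8304 N/mm
Parallel: k_eq = 2.9145 + 6.8304 = 9.7449 N/mm
F = k_eq·δ = 9.7449·3.9 = 38.005 N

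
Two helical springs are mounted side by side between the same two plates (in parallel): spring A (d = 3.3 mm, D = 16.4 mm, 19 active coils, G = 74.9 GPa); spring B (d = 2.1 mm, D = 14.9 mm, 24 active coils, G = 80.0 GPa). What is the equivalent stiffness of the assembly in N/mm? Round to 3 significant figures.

15.7 N/mm

k_A = Gd⁴/(8D³N_a) = (74.9×10³)(3.3⁴)/(8·16.4³·19) = 13.248 N/mm
k_B = Gd⁴/(8D³N_a) = (80.0×10³)(2.1⁴)/(8·14.9³·24) = 2.4497 N/mm
Parallel: k_eq = 13.248 + 2.4497 = 15.698 N/mm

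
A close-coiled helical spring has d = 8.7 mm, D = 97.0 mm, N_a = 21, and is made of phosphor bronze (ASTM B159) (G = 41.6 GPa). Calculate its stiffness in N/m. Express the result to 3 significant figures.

k = Gd⁴/(8D³N_a) = (41.6×10³ × 8.7⁴) / (8 × 97.0³ × 21)
  = 2.38325e+08 / 1.53329e+08 = 1.5543 N/mm = 1554.3 N/m

1550 N/m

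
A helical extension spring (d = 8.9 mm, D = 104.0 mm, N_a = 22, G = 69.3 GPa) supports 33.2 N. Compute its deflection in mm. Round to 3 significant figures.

k = Gd⁴/(8D³N_a) = (69.3×10³)(8.9⁴)/(8·104.0³·22) = 2.1962 N/mm
δ = F/k = 33.2 / 2.1962 = 15.117 mm

15.1 mm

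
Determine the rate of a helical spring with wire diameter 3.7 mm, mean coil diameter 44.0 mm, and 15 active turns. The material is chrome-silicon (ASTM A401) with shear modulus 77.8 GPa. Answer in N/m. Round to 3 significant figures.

k = Gd⁴/(8D³N_a) = (77.8×10³ × 3.7⁴) / (8 × 44.0³ × 15)
  = 1.4581e+07 / 1.02221e+07 = 1.4264 N/mm = 1426.4 N/m

1430 N/m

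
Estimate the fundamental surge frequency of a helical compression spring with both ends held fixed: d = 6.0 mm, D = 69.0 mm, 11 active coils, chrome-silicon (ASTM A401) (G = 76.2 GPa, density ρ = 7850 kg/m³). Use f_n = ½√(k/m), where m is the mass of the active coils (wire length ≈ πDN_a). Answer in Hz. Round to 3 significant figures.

k = Gd⁴/(8D³N_a) = (76.2×10³)(6.0⁴)/(8·69.0³·11) = 3.4161 N/mm = 3416.1 N/m
Wire length L = πDN_a = π·69.0·11 = 2384.5 mm
m = ρ·(πd²/4)·L = 7850 × 28.274×10⁻⁶ m² × 2.3845 m = 0.52924 kg
f_n = ½√(k/m) = 0.5·√(3416.1/0.52924) = 0.5·√(6454.7) = 40.171 Hz

40.2 Hz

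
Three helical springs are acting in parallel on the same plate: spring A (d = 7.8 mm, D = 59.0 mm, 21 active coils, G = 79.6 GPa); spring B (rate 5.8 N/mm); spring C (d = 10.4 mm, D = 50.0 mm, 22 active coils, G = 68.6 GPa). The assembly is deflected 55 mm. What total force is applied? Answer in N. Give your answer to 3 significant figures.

k_A = Gd⁴/(8D³N_a) = (79.6×10³)(7.8⁴)/(8·59.0³·21) = 8.5394 N/mm
k_C = Gd⁴/(8D³N_a) = (68.6×10³)(10.4⁴)/(8·50.0³·22) = 36.478 N/mm
Parallel: k_eq = 8.5394 + 5.8 + 36.478 = 50.818 N/mm
F = k_eq·δ = 50.818·55 = 2795 N

2790 N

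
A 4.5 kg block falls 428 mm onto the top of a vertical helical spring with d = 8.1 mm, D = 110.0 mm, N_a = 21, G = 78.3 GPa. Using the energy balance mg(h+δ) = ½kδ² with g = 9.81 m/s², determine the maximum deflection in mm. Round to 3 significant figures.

k = Gd⁴/(8D³N_a) = (78.3×10³)(8.1⁴)/(8·110.0³·21) = 1.5074 N/mm
W = mg = 4.5 × 9.81 = 44.145 N
½kδ² − Wδ − Wh = 0 → δ = (W + √(W² + 2kWh))/k
δ = (44.145 + √(1948.8 + 56960))/1.5074 = (44.145 + 242.71)/1.5074 = 190.3 mm

190 mm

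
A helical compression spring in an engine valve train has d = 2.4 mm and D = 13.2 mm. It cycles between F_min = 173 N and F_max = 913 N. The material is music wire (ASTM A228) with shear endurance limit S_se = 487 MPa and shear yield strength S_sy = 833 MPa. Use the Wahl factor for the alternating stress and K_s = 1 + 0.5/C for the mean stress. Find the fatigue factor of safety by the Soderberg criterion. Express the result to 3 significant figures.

C = D/d = 13.2/2.4 = 5.5000; K_W = (4C−1)/(4C−4)+0.615/C = 1.2785; K_s = 1+0.5/C = 1.0909
F_a = (F_max−F_min)/2 = 370 N; F_m = (F_max+F_min)/2 = 543 N
τ_a = K_W·8F_aD/(πd³) = 1.2785 × 899.67 = 1150.2 MPa
τ_m = K_s·8F_mD/(πd³) = 1.0909 × 1320.3 = 1440.4 MPa
Soderberg: 1/n_f = τ_a/S_se + τ_m/S_sy = 1150.2/487 + 1440.4/833 = 2.36183 + 1.72911 = 4.0909
n_f = 1/4.0909 = 0.2444

0.244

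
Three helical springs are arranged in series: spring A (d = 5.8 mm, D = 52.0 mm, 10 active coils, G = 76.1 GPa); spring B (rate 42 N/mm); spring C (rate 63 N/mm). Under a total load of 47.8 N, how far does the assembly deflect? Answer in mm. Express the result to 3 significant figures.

8.14 mm

k_A = Gd⁴/(8D³N_a) = (76.1×10³)(5.8⁴)/(8·52.0³·10) = 7.6559 N/mm
Series: 1/k_eq = 1/7.6559 + 1/42 + 1/63 = 0.1703; k_eq = 5.872 N/mm
δ = F/k_eq = 47.8/5.872 = 8.1404 mm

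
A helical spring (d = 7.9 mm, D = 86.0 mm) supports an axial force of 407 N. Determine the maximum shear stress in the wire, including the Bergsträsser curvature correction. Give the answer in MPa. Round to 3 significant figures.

Spring index C = D/d = 86.0/7.9 = 10.8861
K_B = (4C+2)/(4C−3) = 45.544/40.544 = 1.1233
τ₀ = 8FD/(πd³) = 8·407·86.0/(π·7.9³) = 280016/1548.9 = 180.78 MPa
τ_max = K·τ₀ = 1.1233 × 180.78 = 203.07 MPa

203 MPa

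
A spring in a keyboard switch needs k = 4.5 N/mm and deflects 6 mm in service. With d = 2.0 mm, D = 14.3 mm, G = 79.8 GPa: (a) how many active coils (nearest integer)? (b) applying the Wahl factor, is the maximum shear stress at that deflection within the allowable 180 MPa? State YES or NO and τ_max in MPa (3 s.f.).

N_a = Gd⁴/(8D³k) = (79.8×10³)(2.0⁴)/(8·14.3³·4.5) = 12.13 → N_a = 12
Actual rate k = Gd⁴/(8D³·12) = 4.5482 N/mm
Working load F = kδ = 4.5482·6 = 27.289 N
C = 14.3/2.0 = 7.1500; K_W = (4C−1)/(4C−4)+0.615/C = 1.2080
τ_max = K_W·8FD/(πd³) = 1.2080·124.22 = 150.05 MPa
τ_max ≤ 180 MPa → acceptable

(a) 12 coils; (b) YES, τ_max = 150 MPa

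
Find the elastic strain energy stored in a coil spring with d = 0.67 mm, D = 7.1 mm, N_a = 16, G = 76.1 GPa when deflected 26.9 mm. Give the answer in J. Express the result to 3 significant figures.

k = Gd⁴/(8D³N_a) = (76.1×10³)(0.67⁴)/(8·7.1³·16) = 0.33473 N/mm
U = ½kδ² = 0.5 × 0.33473 × 26.9² = 121.11 N·mm = 0.12111 J

0.121 J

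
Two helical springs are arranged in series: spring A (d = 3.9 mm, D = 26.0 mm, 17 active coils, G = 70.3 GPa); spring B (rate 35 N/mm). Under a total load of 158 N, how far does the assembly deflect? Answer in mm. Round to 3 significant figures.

k_A = Gd⁴/(8D³N_a) = (70.3×10³)(3.9⁴)/(8·26.0³·17) = 6.8039 N/mm
Series: 1/k_eq = 1/6.8039 + 1/35 = 0.17555; k_eq = 5.6965 N/mm
δ = F/k_eq = 158/5.6965 = 27.736 mm

27.7 mm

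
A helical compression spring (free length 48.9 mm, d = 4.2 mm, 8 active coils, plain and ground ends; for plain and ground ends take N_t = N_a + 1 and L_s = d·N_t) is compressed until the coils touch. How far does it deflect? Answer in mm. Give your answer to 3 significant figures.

11.1 mm

N_t = 9; L_s = 4.2·9 = 37.8 mm
δ_solid = L₀ − L_s = 48.9 − 37.8 = 11.1 mm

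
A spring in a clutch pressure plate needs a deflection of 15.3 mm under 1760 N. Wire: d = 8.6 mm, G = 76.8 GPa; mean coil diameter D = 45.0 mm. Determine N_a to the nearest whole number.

5

Required rate k = F/δ = 1760/15.3 = 115.03 N/mm
N_a = Gd⁴/(8D³k) = (76.8×10³ × 8.6⁴)/(8 × 45.0³ × 115.03)
    = 4.20102e+08 / 8.38588e+07 = 5.01 → 5 coils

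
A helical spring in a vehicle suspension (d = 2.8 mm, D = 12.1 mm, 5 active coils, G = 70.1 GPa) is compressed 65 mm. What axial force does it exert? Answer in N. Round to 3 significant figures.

k = Gd⁴/(8D³N_a) = (70.1×10³)(2.8⁴)/(8·12.1³·5) = 60.804 N/mm
F = k·δ = 60.804 × 65 = 3952.3 N

3950 N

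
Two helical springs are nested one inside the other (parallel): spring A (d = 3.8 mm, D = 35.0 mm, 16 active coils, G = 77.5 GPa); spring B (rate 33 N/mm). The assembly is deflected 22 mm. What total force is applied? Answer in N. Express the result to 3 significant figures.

791 N

k_A = Gd⁴/(8D³N_a) = (77.5×10³)(3.8⁴)/(8·35.0³·16) = 2.9446 N/mm
Parallel: k_eq = 2.9446 + 33 = 35.945 N/mm
F = k_eq·δ = 35.945·22 = 790.78 N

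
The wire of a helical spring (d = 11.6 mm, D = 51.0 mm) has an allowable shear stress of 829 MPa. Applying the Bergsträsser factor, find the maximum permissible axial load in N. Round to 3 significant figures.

7420 N

C = D/d = 51.0/11.6 = 4.3966
K_B = (4C+2)/(4C−3) = 19.586/14.586 = 1.3428
τ_max = K·8FD/(πd³) → F_max = τ_allow·πd³/(8DK)
F_max = 829·π·11.6³/(8·51.0·1.3428) = 4.0652e+06/547.86 = 7420.1 N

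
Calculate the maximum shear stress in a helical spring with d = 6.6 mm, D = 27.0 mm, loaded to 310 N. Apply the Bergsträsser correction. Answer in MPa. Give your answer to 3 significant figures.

102 MPa

Spring index C = D/d = 27.0/6.6 = 4.0909
K_B = (4C+2)/(4C−3) = 18.364/13.364 = 1.3741
τ₀ = 8FD/(πd³) = 8·310·27.0/(π·6.6³) = 66960/903.2 = 74.137 MPa
τ_max = K·τ₀ = 1.3741 × 74.137 = 101.88 MPa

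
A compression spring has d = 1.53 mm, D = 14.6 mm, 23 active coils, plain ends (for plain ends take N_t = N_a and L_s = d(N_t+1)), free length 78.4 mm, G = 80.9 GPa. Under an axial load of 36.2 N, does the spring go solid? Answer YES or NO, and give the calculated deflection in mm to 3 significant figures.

k = Gd⁴/(8D³N_a) = (80.9×10³)(1.53⁴)/(8·14.6³·23) = 0.77417 N/mm
N_t = 23; L_s = 1.53·24 = 36.72 mm; δ_solid = L₀ − L_s = 78.4 − 36.72 = 41.68 mm
δ = F/k = 36.2/0.77417 = 46.76 mm
δ ≥ δ_solid → spring goes solid

YES, δ = 46.8 mm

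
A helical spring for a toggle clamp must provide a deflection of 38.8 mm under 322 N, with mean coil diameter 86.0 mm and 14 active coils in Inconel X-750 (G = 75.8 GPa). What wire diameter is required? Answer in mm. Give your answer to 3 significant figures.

9.40 mm

Required rate k = F/δ = 322/38.8 = 8.299 N/mm
d = (8D³N_a·k / G)^(1/4) = (8·86.0³·14·8.299 / (75.8×10³))^0.25
  = (7799.5)^0.25 = 9.3976 mm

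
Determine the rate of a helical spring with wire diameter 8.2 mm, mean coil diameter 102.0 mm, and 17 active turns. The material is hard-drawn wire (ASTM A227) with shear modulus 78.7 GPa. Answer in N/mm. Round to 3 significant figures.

k = Gd⁴/(8D³N_a) = (78.7×10³ × 8.2⁴) / (8 × 102.0³ × 17)
  = 3.5582e+08 / 1.44324e+08 = 2.4654 N/mm

2.47 N/mm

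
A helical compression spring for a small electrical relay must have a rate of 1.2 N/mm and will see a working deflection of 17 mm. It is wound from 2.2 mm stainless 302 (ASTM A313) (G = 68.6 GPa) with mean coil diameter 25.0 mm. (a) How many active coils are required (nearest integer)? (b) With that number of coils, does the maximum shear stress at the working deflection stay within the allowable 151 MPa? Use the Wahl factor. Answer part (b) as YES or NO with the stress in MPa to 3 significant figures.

(a) 11 coils; (b) YES, τ_max = 134 MPa

N_a = Gd⁴/(8D³k) = (68.6×10³)(2.2⁴)/(8·25.0³·1.2) = 10.71 → N_a = 11
Actual rate k = Gd⁴/(8D³·11) = 1.1687 N/mm
Working load F = kδ = 1.1687·17 = 19.868 N
C = 25.0/2.2 = 11.3636; K_W = (4C−1)/(4C−4)+0.615/C = 1.1265
τ_max = K_W·8FD/(πd³) = 1.1265·118.79 = 133.81 MPa
τ_max ≤ 151 MPa → acceptable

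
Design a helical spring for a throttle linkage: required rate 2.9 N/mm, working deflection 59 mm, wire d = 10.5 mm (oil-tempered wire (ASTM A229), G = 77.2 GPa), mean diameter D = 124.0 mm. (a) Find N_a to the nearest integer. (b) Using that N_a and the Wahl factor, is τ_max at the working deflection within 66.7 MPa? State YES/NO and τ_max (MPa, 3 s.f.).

(a) 21 coils; (b) YES, τ_max = 52.9 MPa

N_a = Gd⁴/(8D³k) = (77.2×10³)(10.5⁴)/(8·124.0³·2.9) = 21.21 → N_a = 21
Actual rate k = Gd⁴/(8D³·21) = 2.9295 N/mm
Working load F = kδ = 2.9295·59 = 172.84 N
C = 124.0/10.5 = 11.8095; K_W = (4C−1)/(4C−4)+0.615/C = 1.1215
τ_max = K_W·8FD/(πd³) = 1.1215·47.146 = 52.872 MPa
τ_max ≤ 66.7 MPa → acceptable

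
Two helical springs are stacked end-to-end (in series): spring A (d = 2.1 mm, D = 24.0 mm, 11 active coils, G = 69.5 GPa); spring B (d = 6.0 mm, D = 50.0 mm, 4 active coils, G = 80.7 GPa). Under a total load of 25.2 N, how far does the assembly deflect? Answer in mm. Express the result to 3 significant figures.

23.6 mm

k_A = Gd⁴/(8D³N_a) = (69.5×10³)(2.1⁴)/(8·24.0³·11) = 1.1111 N/mm
k_B = Gd⁴/(8D³N_a) = (80.7×10³)(6.0⁴)/(8·50.0³·4) = 26.147 N/mm
Series: 1/k_eq = 1/1.1111 + 1/26.147 = 0.93827; k_eq = 1.0658 N/mm
δ = F/k_eq = 25.2/1.0658 = 23.644 mm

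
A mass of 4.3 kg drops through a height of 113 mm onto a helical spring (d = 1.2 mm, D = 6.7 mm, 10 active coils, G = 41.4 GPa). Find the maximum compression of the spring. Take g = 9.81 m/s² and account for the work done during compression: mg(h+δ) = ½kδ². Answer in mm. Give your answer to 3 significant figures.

k = Gd⁴/(8D³N_a) = (41.4×10³)(1.2⁴)/(8·6.7³·10) = 3.5679 N/mm
W = mg = 4.3 × 9.81 = 42.183 N
½kδ² − Wδ − Wh = 0 → δ = (W + √(W² + 2kWh))/k
δ = (42.183 + √(1779.4 + 34013.9))/3.5679 = (42.183 + 189.19)/3.5679 = 64.849 mm

64.8 mm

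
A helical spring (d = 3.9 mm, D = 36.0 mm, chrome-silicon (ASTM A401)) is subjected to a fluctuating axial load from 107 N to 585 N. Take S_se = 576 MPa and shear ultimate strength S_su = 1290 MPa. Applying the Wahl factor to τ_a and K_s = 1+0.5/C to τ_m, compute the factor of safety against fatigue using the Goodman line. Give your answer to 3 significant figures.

C = D/d = 36.0/3.9 = 9.2308; K_W = (4C−1)/(4C−4)+0.615/C = 1.1577; K_s = 1+0.5/C = 1.0542
F_a = (F_max−F_min)/2 = 239 N; F_m = (F_max+F_min)/2 = 346 N
τ_a = K_W·8F_aD/(πd³) = 1.1577 × 369.36 = 427.62 MPa
τ_m = K_s·8F_mD/(πd³) = 1.0542 × 534.72 = 563.68 MPa
Goodman: 1/n_f = τ_a/S_se + τ_m/S_su = 427.62/576 + 563.68/1290 = 0.74240 + 0.43696 = 1.1794
n_f = 1/1.1794 = 0.8479

0.848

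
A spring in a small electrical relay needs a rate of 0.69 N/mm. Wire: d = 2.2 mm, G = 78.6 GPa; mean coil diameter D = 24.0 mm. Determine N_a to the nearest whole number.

24

N_a = Gd⁴/(8D³k) = (78.6×10³ × 2.2⁴)/(8 × 24.0³ × 0.69)
    = 1.84125e+06 / 76308.5 = 24.13 → 24 coils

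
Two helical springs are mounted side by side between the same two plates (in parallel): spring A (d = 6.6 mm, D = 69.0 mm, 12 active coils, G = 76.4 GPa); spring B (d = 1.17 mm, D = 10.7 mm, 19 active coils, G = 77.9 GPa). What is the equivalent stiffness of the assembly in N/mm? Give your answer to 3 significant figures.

5.38 N/mm

k_A = Gd⁴/(8D³N_a) = (76.4×10³)(6.6⁴)/(8·69.0³·12) = 4.5967 N/mm
k_B = Gd⁴/(8D³N_a) = (77.9×10³)(1.17⁴)/(8·10.7³·19) = 0.78395 N/mm
Parallel: k_eq = 4.5967 + 0.78395 = 5.3807 N/mm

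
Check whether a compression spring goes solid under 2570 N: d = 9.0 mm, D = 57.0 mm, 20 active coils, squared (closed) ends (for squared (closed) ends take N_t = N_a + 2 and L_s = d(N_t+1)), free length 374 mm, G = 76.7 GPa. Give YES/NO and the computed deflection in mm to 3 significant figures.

k = Gd⁴/(8D³N_a) = (76.7×10³)(9.0⁴)/(8·57.0³·20) = 16.983 N/mm
N_t = 22; L_s = 9.0·23 = 207 mm; δ_solid = L₀ − L_s = 374 − 207 = 167 mm
δ = F/k = 2570/16.983 = 151.33 mm
δ < δ_solid → spring does not go solid

NO, δ = 151 mm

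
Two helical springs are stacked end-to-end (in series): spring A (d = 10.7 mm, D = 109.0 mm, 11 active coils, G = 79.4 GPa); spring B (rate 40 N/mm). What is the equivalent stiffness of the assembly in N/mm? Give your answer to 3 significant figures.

k_A = Gd⁴/(8D³N_a) = (79.4×10³)(10.7⁴)/(8·109.0³·11) = 9.1326 N/mm
Series: 1/k_eq = 1/9.1326 + 1/40 = 0.1345; k_eq = 7.435 N/mm

7.44 N/mm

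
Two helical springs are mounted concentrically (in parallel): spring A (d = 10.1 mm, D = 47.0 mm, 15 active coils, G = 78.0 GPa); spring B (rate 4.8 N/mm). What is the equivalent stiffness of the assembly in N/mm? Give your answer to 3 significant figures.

k_A = Gd⁴/(8D³N_a) = (78.0×10³)(10.1⁴)/(8·47.0³·15) = 65.149 N/mm
Parallel: k_eq = 65.149 + 4.8 = 69.949 N/mm

69.9 N/mm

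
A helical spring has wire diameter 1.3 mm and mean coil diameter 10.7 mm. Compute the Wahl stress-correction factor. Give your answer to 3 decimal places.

1.178

C = D/d = 10.7/1.3 = 8.2308
K_W = (4C−1)/(4C−4) + 0.615/C = 31.923/28.923 + 0.0747 = 1.1784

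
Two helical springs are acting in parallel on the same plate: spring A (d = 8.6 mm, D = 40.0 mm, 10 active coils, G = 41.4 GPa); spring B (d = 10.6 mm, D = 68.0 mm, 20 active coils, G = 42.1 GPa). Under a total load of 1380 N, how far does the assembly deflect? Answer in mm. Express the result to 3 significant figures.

25.2 mm

k_A = Gd⁴/(8D³N_a) = (41.4×10³)(8.6⁴)/(8·40.0³·10) = 44.231 N/mm
k_B = Gd⁴/(8D³N_a) = (42.1×10³)(10.6⁴)/(8·68.0³·20) = 10.565 N/mm
Parallel: k_eq = 44.231 + 10.565 = 54.795 N/mm
δ = F/k_eq = 1380/54.795 = 25.185 mm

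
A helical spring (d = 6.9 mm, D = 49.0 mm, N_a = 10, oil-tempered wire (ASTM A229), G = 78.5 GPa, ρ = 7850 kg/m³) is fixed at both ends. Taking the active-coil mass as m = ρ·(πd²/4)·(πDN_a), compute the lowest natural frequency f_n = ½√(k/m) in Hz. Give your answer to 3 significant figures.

102 Hz

k = Gd⁴/(8D³N_a) = (78.5×10³)(6.9⁴)/(8·49.0³·10) = 18.905 N/mm = 18905 N/m
Wire length L = πDN_a = π·49.0·10 = 1539.4 mm
m = ρ·(πd²/4)·L = 7850 × 37.393×10⁻⁶ m² × 1.5394 m = 0.45186 kg
f_n = ½√(k/m) = 0.5·√(18905/0.45186) = 0.5·√(41839) = 102.27 Hz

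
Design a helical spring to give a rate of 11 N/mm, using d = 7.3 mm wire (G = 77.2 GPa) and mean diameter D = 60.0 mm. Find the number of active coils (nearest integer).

12

N_a = Gd⁴/(8D³k) = (77.2×10³ × 7.3⁴)/(8 × 60.0³ × 11)
    = 2.19234e+08 / 1.9008e+07 = 11.53 → 12 coils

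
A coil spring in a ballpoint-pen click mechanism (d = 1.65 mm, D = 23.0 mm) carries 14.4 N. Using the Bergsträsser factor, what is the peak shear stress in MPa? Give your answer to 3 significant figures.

Spring index C = D/d = 23.0/1.65 = 13.9394
K_B = (4C+2)/(4C−3) = 57.758/52.758 = 1.0948
τ₀ = 8FD/(πd³) = 8·14.4·23.0/(π·1.65³) = 2649.6/14.112 = 187.75 MPa
τ_max = K·τ₀ = 1.0948 × 187.75 = 205.54 MPa

206 MPa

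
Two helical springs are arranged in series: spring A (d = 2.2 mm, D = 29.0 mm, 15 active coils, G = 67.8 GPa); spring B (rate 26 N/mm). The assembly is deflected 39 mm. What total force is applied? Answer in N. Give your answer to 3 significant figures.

k_A = Gd⁴/(8D³N_a) = (67.8×10³)(2.2⁴)/(8·29.0³·15) = 0.54268 N/mm
Series: 1/k_eq = 1/0.54268 + 1/26 = 1.8812; k_eq = 0.53159 N/mm
F = k_eq·δ = 0.53159·39 = 20.732 N

20.7 N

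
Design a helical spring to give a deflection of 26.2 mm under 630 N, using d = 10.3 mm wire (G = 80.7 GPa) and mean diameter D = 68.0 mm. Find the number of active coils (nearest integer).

15

Required rate k = F/δ = 630/26.2 = 24.046 N/mm
N_a = Gd⁴/(8D³k) = (80.7×10³ × 10.3⁴)/(8 × 68.0³ × 24.046)
    = 9.08286e+08 / 6.04862e+07 = 15.02 → 15 coils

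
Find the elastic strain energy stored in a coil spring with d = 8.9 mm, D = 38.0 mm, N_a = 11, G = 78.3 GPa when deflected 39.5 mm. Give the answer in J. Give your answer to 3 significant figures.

79.4 J

k = Gd⁴/(8D³N_a) = (78.3×10³)(8.9⁴)/(8·38.0³·11) = 101.74 N/mm
U = ½kδ² = 0.5 × 101.74 × 39.5² = 79369 N·mm = 79.369 J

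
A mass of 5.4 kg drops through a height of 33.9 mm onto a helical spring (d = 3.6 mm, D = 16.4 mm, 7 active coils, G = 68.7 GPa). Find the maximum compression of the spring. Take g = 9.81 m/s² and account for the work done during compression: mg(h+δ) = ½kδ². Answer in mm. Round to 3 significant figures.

k = Gd⁴/(8D³N_a) = (68.7×10³)(3.6⁴)/(8·16.4³·7) = 46.714 N/mm
W = mg = 5.4 × 9.81 = 52.974 N
½kδ² − Wδ − Wh = 0 → δ = (W + √(W² + 2kWh))/k
δ = (52.974 + √(2806.2 + 167780))/46.714 = (52.974 + 413.02)/46.714 = 9.9755 mm

9.98 mm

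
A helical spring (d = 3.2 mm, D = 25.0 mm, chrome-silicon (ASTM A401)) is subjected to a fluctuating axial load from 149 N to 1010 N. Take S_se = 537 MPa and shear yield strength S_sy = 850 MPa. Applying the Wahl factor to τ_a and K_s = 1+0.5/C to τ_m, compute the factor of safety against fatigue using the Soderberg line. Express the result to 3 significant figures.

C = D/d = 25.0/3.2 = 7.8125; K_W = (4C−1)/(4C−4)+0.615/C = 1.1888; K_s = 1+0.5/C = 1.0640
F_a = (F_max−F_min)/2 = 430.5 N; F_m = (F_max+F_min)/2 = 579.5 N
τ_a = K_W·8F_aD/(πd³) = 1.1888 × 836.38 = 994.3 MPa
τ_m = K_s·8F_mD/(πd³) = 1.0640 × 1125.9 = 1197.9 MPa
Soderberg: 1/n_f = τ_a/S_se + τ_m/S_sy = 994.3/537 + 1197.9/850 = 1.85158 + 1.40931 = 3.2609
n_f = 1/3.2609 = 0.3067

0.307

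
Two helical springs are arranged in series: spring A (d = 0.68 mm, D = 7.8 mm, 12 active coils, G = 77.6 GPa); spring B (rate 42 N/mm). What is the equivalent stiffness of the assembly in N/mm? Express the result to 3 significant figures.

k_A = Gd⁴/(8D³N_a) = (77.6×10³)(0.68⁴)/(8·7.8³·12) = 0.3642 N/mm
Series: 1/k_eq = 1/0.3642 + 1/42 = 2.7695; k_eq = 0.36107 N/mm

0.361 N/mm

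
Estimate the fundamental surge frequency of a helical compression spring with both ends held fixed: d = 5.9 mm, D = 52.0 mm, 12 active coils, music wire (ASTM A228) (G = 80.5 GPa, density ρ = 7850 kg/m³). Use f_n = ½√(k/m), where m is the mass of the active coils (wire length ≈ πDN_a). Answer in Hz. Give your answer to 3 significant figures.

65.5 Hz

k = Gd⁴/(8D³N_a) = (80.5×10³)(5.9⁴)/(8·52.0³·12) = 7.2264 N/mm = 7226.4 N/m
Wire length L = πDN_a = π·52.0·12 = 1960.4 mm
m = ρ·(πd²/4)·L = 7850 × 27.34×10⁻⁶ m² × 1.9604 m = 0.42072 kg
f_n = ½√(k/m) = 0.5·√(7226.4/0.42072) = 0.5·√(17176) = 65.529 Hz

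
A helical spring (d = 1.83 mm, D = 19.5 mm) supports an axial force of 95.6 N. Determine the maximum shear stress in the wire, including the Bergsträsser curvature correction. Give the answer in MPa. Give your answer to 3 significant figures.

872 MPa

Spring index C = D/d = 19.5/1.83 = 10.6557
K_B = (4C+2)/(4C−3) = 44.623/39.623 = 1.1262
τ₀ = 8FD/(πd³) = 8·95.6·19.5/(π·1.83³) = 14913.6/19.253 = 774.6 MPa
τ_max = K·τ₀ = 1.1262 × 774.6 = 872.35 MPa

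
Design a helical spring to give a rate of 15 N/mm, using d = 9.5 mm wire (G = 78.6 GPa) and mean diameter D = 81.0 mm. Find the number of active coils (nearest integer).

N_a = Gd⁴/(8D³k) = (78.6×10³ × 9.5⁴)/(8 × 81.0³ × 15)
    = 6.40202e+08 / 6.37729e+07 = 10.04 → 10 coils

10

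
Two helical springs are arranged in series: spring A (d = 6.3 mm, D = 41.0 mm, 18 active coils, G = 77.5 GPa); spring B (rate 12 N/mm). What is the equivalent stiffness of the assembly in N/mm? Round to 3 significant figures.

6.07 N/mm

k_A = Gd⁴/(8D³N_a) = (77.5×10³)(6.3⁴)/(8·41.0³·18) = 12.301 N/mm
Series: 1/k_eq = 1/12.301 + 1/12 = 0.16463; k_eq = 6.0744 N/mm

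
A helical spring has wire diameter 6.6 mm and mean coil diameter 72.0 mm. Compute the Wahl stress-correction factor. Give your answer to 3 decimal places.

C = D/d = 72.0/6.6 = 10.9091
K_W = (4C−1)/(4C−4) + 0.615/C = 42.636/39.636 + 0.0564 = 1.1321

1.132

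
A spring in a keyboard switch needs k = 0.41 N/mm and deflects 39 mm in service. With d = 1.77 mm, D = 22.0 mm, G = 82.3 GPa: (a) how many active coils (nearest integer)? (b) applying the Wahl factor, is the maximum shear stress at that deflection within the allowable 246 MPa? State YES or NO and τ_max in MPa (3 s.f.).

(a) 23 coils; (b) YES, τ_max = 181 MPa

N_a = Gd⁴/(8D³k) = (82.3×10³)(1.77⁴)/(8·22.0³·0.41) = 23.13 → N_a = 23
Actual rate k = Gd⁴/(8D³·23) = 0.41229 N/mm
Working load F = kδ = 0.41229·39 = 16.079 N
C = 22.0/1.77 = 12.4294; K_W = (4C−1)/(4C−4)+0.615/C = 1.1151
τ_max = K_W·8FD/(πd³) = 1.1151·162.45 = 181.15 MPa
τ_max ≤ 246 MPa → acceptable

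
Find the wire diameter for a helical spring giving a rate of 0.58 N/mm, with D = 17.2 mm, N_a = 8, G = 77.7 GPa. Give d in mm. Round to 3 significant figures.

1.25 mm

d = (8D³N_a·k / G)^(1/4) = (8·17.2³·8·0.58 / (77.7×10³))^0.25
  = (2.4309)^0.25 = 1.2487 mm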